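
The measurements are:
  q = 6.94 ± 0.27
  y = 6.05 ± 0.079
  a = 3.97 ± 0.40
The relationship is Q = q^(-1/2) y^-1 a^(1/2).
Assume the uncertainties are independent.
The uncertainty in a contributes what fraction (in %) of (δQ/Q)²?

(δQ/Q)² = (−½·δq/q)² + (-1·δy/y)² + (½·δa/a)²
  q term: (-0.5×0.0389)² = 0.000378
  y term: (-1×0.0131)² = 0.000171
  a term: (0.5×0.101)² = 0.00254
Total = 0.00309. Share from a = 0.00254/0.00309 = 0.822.

82.2%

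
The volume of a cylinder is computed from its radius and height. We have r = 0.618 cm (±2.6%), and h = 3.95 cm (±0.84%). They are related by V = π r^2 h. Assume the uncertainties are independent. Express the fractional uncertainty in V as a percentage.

V is a product of powers, so relative uncertainties combine in quadrature:
  (2·δr/r)² = (2×0.0260)² = 0.00270;  (1·δh/h)² = (1×0.00840)² = 7.06e-05
δV/V = √(0.00277) = 0.0527

5.27%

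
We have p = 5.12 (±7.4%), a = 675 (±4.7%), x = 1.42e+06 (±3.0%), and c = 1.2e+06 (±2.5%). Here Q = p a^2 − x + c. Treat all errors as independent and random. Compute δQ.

Let w = p·a^2 = 2.33e+06. δw/w = √((1·δp/p)² + (2·δa/a)²) = √(0.00548 + 0.00884) = 0.120, so δw = 2.79e+05.
Q = w − x + c: δQ = √(δw² + δx² + δc²) = √(7.79e+10 + 1.81e+09 + 9e+08) = 2.84e+05

2.84e+05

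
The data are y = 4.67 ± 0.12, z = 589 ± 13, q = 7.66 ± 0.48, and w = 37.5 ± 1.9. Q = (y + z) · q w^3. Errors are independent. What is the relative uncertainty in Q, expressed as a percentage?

16.6%

Let u = y + z = 594. δu = √(δy² + δz²) = √(0.0144 + 169) = 13.0, so δu/u = 0.0219.
Q is then a monomial in u, q, w:
δQ/Q = √((δu/u)² + (1·δq/q)² + (3·δw/w)²) = √(0.000480 + 0.00393 + 0.0231) = 0.166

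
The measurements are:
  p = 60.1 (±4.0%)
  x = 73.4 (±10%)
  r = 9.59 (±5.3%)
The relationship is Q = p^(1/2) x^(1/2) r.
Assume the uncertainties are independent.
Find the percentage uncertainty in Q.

Relative error in a monomial: (δQ/Q)² = Σ (nᵢ · δxᵢ/xᵢ)².
  (½·δp/p)² = (0.5×0.0400)² = 0.000400;  (½·δx/x)² = (0.5×0.100)² = 0.00250;  (1·δr/r)² = (1×0.0530)² = 0.00281
δQ/Q = √(0.00571) = 0.0756

7.56%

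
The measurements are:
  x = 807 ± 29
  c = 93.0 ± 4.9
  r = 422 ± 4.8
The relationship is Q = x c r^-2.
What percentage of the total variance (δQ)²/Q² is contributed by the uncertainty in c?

(δQ/Q)² = (1·δx/x)² + (1·δc/c)² + (-2·δr/r)²
  x term: (1×0.0359)² = 0.00129
  c term: (1×0.0527)² = 0.00278
  r term: (-2×0.0114)² = 0.000518
Total = 0.00458. Share from c = 0.00278/0.00458 = 0.605.

60.5%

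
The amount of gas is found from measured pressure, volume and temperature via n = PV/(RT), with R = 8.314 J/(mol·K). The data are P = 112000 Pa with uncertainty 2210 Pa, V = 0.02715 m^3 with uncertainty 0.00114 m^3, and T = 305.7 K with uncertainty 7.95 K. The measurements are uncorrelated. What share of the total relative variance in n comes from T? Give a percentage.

(δn/n)² = (1·δP/P)² + (1·δV/V)² + (-1·δT/T)²
  P term: (1×0.0197)² = 0.000389
  V term: (1×0.0420)² = 0.00176
  T term: (-1×0.0260)² = 0.000676
Total = 0.00283. Share from T = 0.000676/0.00283 = 0.239.

23.9%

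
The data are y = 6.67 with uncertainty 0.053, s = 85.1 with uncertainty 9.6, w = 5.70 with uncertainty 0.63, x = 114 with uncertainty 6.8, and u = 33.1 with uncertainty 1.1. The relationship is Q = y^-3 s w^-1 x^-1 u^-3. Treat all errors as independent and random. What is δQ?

2.4e-09

For a monomial Q ∝ y^-3, s, w^-1, x^-1, u^-3, fractional errors add in quadrature:
  (-3·δy/y)² = (-3×0.00795)² = 0.000568;  (1·δs/s)² = (1×0.113)² = 0.0127;  (-1·δw/w)² = (-1×0.111)² = 0.0122;  (-1·δx/x)² = (-1×0.0596)² = 0.00356;  (-3·δu/u)² = (-3×0.0332)² = 0.00994
δQ/Q = √(0.0390) = 0.198
Q = 1.22e-08, so δQ = 0.198 × 1.22e-08 = 2.4e-09.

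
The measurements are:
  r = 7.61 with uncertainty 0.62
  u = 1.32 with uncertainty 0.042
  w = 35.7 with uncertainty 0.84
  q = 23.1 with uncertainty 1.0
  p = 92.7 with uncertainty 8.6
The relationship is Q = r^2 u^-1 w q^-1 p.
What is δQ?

Products/powers → add relative errors in quadrature, weighted by exponent:
  (2·δr/r)² = (2×0.0815)² = 0.0266;  (-1·δu/u)² = (-1×0.0318)² = 0.00101;  (1·δw/w)² = (1×0.0235)² = 0.000554;  (-1·δq/q)² = (-1×0.0433)² = 0.00187;  (1·δp/p)² = (1×0.0928)² = 0.00861
δQ/Q = √(0.0386) = 0.196
Q = 6290, so δQ = 0.196 × 6290 = 1230.

1230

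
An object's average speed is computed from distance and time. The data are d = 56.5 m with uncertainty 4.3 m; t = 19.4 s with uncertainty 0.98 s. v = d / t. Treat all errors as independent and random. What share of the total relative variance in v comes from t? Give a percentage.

(δv/v)² = (1·δd/d)² + (-1·δt/t)²
  d term: (1×0.0761)² = 0.00579
  t term: (-1×0.0505)² = 0.00255
Total = 0.00834. Share from t = 0.00255/0.00834 = 0.306.

30.6%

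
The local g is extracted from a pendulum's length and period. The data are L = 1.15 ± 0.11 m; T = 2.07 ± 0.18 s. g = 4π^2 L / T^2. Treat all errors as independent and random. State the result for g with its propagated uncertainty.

10.6 ± 2.10 m/s^2

For a monomial g ∝ L, T^-2, fractional errors add in quadrature:
  (1·δL/L)² = (1×0.0957)² = 0.00915;  (-2·δT/T)² = (-2×0.0870)² = 0.0302
δg/g = √(0.0394) = 0.198
g = 10.6 m/s^2, so δg = 0.198 × 10.6 = 2.10 m/s^2.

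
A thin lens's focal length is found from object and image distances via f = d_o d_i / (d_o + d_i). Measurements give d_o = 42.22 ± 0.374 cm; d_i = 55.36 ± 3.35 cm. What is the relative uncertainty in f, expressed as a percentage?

2.67%

∂f/∂d_o = (d_i/(d_o+d_i))² = 0.322;  ∂f/∂d_i = (d_o/(d_o+d_i))² = 0.187
δf = √((∂f/∂d_o · δd_o)² + (∂f/∂d_i · δd_i)²) = √(0.0145 + 0.393) = 0.639 cm
f = 23.95 cm, so δf/f = 0.639/23.95 = 0.0267.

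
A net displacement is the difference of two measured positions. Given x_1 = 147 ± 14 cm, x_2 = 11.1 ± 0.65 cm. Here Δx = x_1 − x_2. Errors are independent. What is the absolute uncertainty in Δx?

14.0 cm

Each term contributes (cᵢ δxᵢ)² to (δΔx)²:
  (δx_1)² = 196;  (δx_2)² = 0.423
δΔx = √(196) = 14.0 cm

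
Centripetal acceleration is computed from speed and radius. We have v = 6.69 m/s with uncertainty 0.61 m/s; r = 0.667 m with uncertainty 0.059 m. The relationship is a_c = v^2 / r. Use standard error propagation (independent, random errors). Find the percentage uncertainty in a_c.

20.3%

For a monomial a_c ∝ v^2, r^-1, fractional errors add in quadrature:
  (2·δv/v)² = (2×0.0912)² = 0.0333;  (-1·δr/r)² = (-1×0.0885)² = 0.00782
δa_c/a_c = √(0.0411) = 0.203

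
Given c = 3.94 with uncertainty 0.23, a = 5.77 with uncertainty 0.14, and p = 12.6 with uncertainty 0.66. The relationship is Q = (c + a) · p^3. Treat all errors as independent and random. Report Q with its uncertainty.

19400 ± 3100

Let u = c + a = 9.71. δu = √(δc² + δa²) = √(0.0529 + 0.0196) = 0.269, so δu/u = 0.0277.
Q is then a monomial in u, p:
δQ/Q = √((δu/u)² + (3·δp/p)²) = √(0.000769 + 0.0247) = 0.160
Q = 19400, so δQ = 0.160 × 19400 = 3100.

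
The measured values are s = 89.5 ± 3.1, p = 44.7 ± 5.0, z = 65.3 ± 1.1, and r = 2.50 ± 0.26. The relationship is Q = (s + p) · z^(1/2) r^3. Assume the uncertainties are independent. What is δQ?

5340

Let u = s + p = 134. δu = √(δs² + δp²) = √(9.61 + 25.0) = 5.88, so δu/u = 0.0438.
Q is then a monomial in u, z, r:
δQ/Q = √((δu/u)² + (½·δz/z)² + (3·δr/r)²) = √(0.00192 + 7.09e-05 + 0.0973) = 0.315
Q = 16900, so δQ = 0.315 × 16900 = 5340.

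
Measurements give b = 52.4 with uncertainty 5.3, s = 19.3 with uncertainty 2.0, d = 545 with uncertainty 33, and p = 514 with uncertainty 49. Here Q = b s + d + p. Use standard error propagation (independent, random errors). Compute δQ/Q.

Let w = b·s = 1010. δw/w = √((1·δb/b)² + (1·δs/s)²) = √(0.0102 + 0.0107) = 0.145, so δw = 146.
Q = w + d + p: δQ = √(δw² + δd² + δp²) = √(21400 + 1090 + 2400) = 158
Q = 2070, so δQ/Q = 158/2070 = 0.0763.

0.0763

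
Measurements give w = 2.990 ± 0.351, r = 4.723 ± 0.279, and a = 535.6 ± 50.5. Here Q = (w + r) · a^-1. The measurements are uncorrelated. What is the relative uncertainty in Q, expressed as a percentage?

Let u = w + r = 7.713. δu = √(δw² + δr²) = √(0.123 + 0.0778) = 0.448, so δu/u = 0.0581.
Q is then a monomial in u, a:
δQ/Q = √((δu/u)² + (-1·δa/a)²) = √(0.00338 + 0.00889) = 0.111

11.1%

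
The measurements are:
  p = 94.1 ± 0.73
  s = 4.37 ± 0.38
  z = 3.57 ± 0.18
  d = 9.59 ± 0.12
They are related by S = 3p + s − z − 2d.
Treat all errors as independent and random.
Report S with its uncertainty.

264 ± 2.24

Each term contributes (cᵢ δxᵢ)² to (δS)²:
  (3·δp)² = 4.80;  (δs)² = 0.144;  (δz)² = 0.0324;  (2·δd)² = 0.0576
δS = √(5.03) = 2.24
S = 264.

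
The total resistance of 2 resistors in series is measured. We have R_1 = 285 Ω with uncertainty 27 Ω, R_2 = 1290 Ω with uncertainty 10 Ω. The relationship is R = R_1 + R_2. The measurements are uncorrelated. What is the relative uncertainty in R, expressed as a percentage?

1.83%

For a sum/difference, combine absolute errors in quadrature:
  (δR_1)² = 729;  (δR_2)² = 100
δR = √(829) = 28.8 Ω
R = 1580 Ω, so δR/R = 28.8/1580 = 0.0183.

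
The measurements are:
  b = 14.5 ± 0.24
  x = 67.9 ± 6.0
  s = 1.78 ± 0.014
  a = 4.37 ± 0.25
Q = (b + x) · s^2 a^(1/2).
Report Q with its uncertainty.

546 ± 43.6

Let u = b + x = 82.4. δu = √(δb² + δx²) = √(0.0576 + 36.0) = 6.00, so δu/u = 0.0729.
Q is then a monomial in u, s, a:
δQ/Q = √((δu/u)² + (2·δs/s)² + (½·δa/a)²) = √(0.00531 + 0.000247 + 0.000818) = 0.0799
Q = 546, so δQ = 0.0799 × 546 = 43.6.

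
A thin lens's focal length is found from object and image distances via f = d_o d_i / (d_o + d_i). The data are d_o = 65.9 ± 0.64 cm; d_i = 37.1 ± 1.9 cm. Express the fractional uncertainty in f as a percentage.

∂f/∂d_o = (d_i/(d_o+d_i))² = 0.130;  ∂f/∂d_i = (d_o/(d_o+d_i))² = 0.409
δf = √((∂f/∂d_o · δd_o)² + (∂f/∂d_i · δd_i)²) = √(0.00689 + 0.605) = 0.782 cm
f = 23.7 cm, so δf/f = 0.782/23.7 = 0.0330.

3.30%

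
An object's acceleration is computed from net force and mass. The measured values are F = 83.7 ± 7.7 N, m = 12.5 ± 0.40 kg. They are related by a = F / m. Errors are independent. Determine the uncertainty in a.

0.652 m/s^2

Products/powers → add relative errors in quadrature, weighted by exponent:
  (1·δF/F)² = (1×0.0920)² = 0.00846;  (-1·δm/m)² = (-1×0.0320)² = 0.00102
δa/a = √(0.00949) = 0.0974
a = 6.70 m/s^2, so δa = 0.0974 × 6.70 = 0.652 m/s^2.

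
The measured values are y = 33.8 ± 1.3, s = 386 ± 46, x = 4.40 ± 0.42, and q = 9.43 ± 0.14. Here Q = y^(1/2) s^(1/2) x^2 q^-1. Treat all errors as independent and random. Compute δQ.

47.2

For a monomial Q ∝ y^(1/2), s^(1/2), x^2, q^-1, fractional errors add in quadrature:
  (½·δy/y)² = (0.5×0.0385)² = 0.000370;  (½·δs/s)² = (0.5×0.119)² = 0.00355;  (2·δx/x)² = (2×0.0955)² = 0.0364;  (-1·δq/q)² = (-1×0.0148)² = 0.000220
δQ/Q = √(0.0406) = 0.201
Q = 235, so δQ = 0.201 × 235 = 47.2.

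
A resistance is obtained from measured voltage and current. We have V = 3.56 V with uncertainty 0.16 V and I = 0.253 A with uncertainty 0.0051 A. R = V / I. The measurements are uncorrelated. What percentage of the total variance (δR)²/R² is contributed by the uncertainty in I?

(δR/R)² = (1·δV/V)² + (-1·δI/I)²
  V term: (1×0.0449)² = 0.00202
  I term: (-1×0.0202)² = 0.000406
Total = 0.00243. Share from I = 0.000406/0.00243 = 0.167.

16.7%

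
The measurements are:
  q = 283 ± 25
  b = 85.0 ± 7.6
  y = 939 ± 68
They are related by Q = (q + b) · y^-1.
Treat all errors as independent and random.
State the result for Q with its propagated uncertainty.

0.392 ± 0.0397

Let u = q + b = 368. δu = √(δq² + δb²) = √(625 + 57.8) = 26.1, so δu/u = 0.0710.
Q is then a monomial in u, y:
δQ/Q = √((δu/u)² + (-1·δy/y)²) = √(0.00504 + 0.00524) = 0.101
Q = 0.392, so δQ = 0.101 × 0.392 = 0.0397.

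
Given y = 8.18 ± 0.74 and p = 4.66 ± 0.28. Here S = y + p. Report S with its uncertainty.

12.8 ± 0.791

Absolute uncertainties add in quadrature for a linear combination:
  (δy)² = 0.548;  (δp)² = 0.0784
δS = √(0.626) = 0.791
S = 12.8.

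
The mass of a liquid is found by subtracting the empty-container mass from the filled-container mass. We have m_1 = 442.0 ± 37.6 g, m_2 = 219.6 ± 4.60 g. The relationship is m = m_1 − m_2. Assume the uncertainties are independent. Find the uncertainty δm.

For a sum/difference, combine absolute errors in quadrature:
  (δm_1)² = 1410;  (δm_2)² = 21.2
δm = √(1430) = 37.9 g

37.9 g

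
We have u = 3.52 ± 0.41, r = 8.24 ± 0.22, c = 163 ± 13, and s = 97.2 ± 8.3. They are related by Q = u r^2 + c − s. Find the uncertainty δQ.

34.3

Let p = u·r^2 = 239. δp/p = √((1·δu/u)² + (2·δr/r)²) = √(0.0136 + 0.00285) = 0.128, so δp = 30.6.
Q = p + c − s: δQ = √(δp² + δc² + δs²) = √(938 + 169 + 68.9) = 34.3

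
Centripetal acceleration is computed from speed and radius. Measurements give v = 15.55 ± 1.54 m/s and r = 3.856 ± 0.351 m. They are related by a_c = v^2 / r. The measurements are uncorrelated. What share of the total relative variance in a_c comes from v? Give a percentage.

82.6%

(δa_c/a_c)² = (2·δv/v)² + (-1·δr/r)²
  v term: (2×0.0990)² = 0.0392
  r term: (-1×0.0910)² = 0.00829
Total = 0.0475. Share from v = 0.0392/0.0475 = 0.826.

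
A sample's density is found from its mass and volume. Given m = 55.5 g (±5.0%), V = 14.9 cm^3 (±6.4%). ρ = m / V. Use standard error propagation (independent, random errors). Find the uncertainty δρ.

Each factor contributes (exponent × relative error)² to (δρ/ρ)²:
  (1·δm/m)² = (1×0.0500)² = 0.00250;  (-1·δV/V)² = (-1×0.0640)² = 0.00410
δρ/ρ = √(0.00660) = 0.0812
ρ = 3.72 g/cm^3, so δρ = 0.0812 × 3.72 = 0.303 g/cm^3.

0.303 g/cm^3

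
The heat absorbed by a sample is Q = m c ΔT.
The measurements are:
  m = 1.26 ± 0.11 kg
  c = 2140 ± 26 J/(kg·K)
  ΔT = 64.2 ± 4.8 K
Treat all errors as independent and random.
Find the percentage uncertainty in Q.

11.6%

For a monomial Q ∝ m, c, ΔT, fractional errors add in quadrature:
  (1·δm/m)² = (1×0.0873)² = 0.00762;  (1·δc/c)² = (1×0.0121)² = 0.000148;  (1·δΔT/ΔT)² = (1×0.0748)² = 0.00559
δQ/Q = √(0.0134) = 0.116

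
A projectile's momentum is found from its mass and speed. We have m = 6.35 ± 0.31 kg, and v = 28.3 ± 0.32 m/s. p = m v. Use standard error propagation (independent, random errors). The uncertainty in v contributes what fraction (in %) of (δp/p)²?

(δp/p)² = (1·δm/m)² + (1·δv/v)²
  m term: (1×0.0488)² = 0.00238
  v term: (1×0.0113)² = 0.000128
Total = 0.00251. Share from v = 0.000128/0.00251 = 0.0509.

5.09%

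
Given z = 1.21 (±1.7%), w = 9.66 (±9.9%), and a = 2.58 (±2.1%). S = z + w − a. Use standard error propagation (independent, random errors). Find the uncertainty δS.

Each term contributes (cᵢ δxᵢ)² to (δS)²:
  (δz)² = 0.000423;  (δw)² = 0.915;  (δa)² = 0.00294
δS = √(0.918) = 0.958

0.958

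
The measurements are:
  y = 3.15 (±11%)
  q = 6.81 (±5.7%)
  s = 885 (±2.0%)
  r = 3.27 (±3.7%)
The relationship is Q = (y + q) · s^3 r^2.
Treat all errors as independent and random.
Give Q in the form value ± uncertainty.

(7.38 ± 0.802) × 10^10

Let u = y + q = 9.96. δu = √(δy² + δq²) = √(0.120 + 0.151) = 0.520, so δu/u = 0.0522.
Q is then a monomial in u, s, r:
δQ/Q = √((δu/u)² + (3·δs/s)² + (2·δr/r)²) = √(0.00273 + 0.00360 + 0.00548) = 0.109
Q = 7.38e+10, so δQ = 0.109 × 7.38e+10 = 8.02e+09.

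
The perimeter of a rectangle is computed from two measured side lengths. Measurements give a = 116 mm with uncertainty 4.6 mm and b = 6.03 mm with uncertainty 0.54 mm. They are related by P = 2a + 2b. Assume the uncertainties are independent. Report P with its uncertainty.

Sums and differences: (δP)² = Σ (cᵢ δxᵢ)².
  (2·δa)² = 84.6;  (2·δb)² = 1.17
δP = √(85.8) = 9.26 mm
P = 244 mm.

244 ± 9.26 mm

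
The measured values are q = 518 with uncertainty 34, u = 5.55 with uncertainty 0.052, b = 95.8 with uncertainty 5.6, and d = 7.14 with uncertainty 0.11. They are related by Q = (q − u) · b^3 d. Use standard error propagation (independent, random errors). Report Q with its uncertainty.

(3.22 ± 0.605) × 10^9

Let w = q − u = 512. δw = √(δq² + δu²) = √(1160 + 0.00270) = 34.0, so δw/w = 0.0663.
Q is then a monomial in w, b, d:
δQ/Q = √((δw/w)² + (3·δb/b)² + (1·δd/d)²) = √(0.00440 + 0.0308 + 0.000237) = 0.188
Q = 3.22e+09, so δQ = 0.188 × 3.22e+09 = 6.05e+08.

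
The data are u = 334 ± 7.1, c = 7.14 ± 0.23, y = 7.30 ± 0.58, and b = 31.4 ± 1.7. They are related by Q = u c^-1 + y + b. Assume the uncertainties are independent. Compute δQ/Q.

0.0298

Let p = u·c^-1 = 46.8. δp/p = √((1·δu/u)² + (-1·δc/c)²) = √(0.000452 + 0.00104) = 0.0386, so δp = 1.81.
Q = p + y + b: δQ = √(δp² + δy² + δb²) = √(3.26 + 0.336 + 2.89) = 2.55
Q = 85.5, so δQ/Q = 2.55/85.5 = 0.0298.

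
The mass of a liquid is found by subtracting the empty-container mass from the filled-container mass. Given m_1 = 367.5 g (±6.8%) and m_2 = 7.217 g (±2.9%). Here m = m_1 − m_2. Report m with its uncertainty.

Each term contributes (cᵢ δxᵢ)² to (δm)²:
  (δm_1)² = 625;  (δm_2)² = 0.0438
δm = √(625) = 25.0 g
m = 360.3 g.

360.3 ± 25.0 g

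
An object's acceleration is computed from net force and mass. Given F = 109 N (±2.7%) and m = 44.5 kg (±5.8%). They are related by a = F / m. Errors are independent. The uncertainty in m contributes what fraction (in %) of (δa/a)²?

(δa/a)² = (1·δF/F)² + (-1·δm/m)²
  F term: (1×0.0270)² = 0.000729
  m term: (-1×0.0580)² = 0.00336
Total = 0.00409. Share from m = 0.00336/0.00409 = 0.822.

82.2%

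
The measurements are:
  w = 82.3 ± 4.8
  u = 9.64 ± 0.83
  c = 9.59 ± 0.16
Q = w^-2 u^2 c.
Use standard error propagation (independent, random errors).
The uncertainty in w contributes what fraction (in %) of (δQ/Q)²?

31.3%

(δQ/Q)² = (-2·δw/w)² + (2·δu/u)² + (1·δc/c)²
  w term: (-2×0.0583)² = 0.0136
  u term: (2×0.0861)² = 0.0297
  c term: (1×0.0167)² = 0.000278
Total = 0.0435. Share from w = 0.0136/0.0435 = 0.313.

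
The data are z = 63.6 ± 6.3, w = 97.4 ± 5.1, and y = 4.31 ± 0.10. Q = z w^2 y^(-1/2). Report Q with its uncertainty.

(2.91 ± 0.420) × 10^5

For a monomial Q ∝ z, w^2, y^(-1/2), fractional errors add in quadrature:
  (1·δz/z)² = (1×0.0991)² = 0.00981;  (2·δw/w)² = (2×0.0524)² = 0.0110;  (−½·δy/y)² = (-0.5×0.0232)² = 0.000135
δQ/Q = √(0.0209) = 0.145
Q = 2.91e+05, so δQ = 0.145 × 2.91e+05 = 42000.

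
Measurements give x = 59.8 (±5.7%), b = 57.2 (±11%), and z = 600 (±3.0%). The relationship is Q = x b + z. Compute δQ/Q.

0.105

Let p = x·b = 3420. δp/p = √((1·δx/x)² + (1·δb/b)²) = √(0.00325 + 0.0121) = 0.124, so δp = 424.
Q = p + z: δQ = √(δp² + δz²) = √(1.8e+05 + 324) = 424
Q = 4020, so δQ/Q = 424/4020 = 0.105.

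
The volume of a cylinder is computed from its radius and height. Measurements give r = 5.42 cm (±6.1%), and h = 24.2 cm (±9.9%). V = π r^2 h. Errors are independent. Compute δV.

351 cm^3

Each factor contributes (exponent × relative error)² to (δV/V)²:
  (2·δr/r)² = (2×0.0610)² = 0.0149;  (1·δh/h)² = (1×0.0990)² = 0.00980
δV/V = √(0.0247) = 0.157
V = 2230 cm^3, so δV = 0.157 × 2230 = 351 cm^3.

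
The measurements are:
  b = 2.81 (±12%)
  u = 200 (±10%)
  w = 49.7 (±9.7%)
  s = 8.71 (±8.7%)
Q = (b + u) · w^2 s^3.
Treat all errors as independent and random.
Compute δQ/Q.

0.340

Let h = b + u = 203. δh = √(δb² + δu²) = √(0.114 + 400) = 20.0, so δh/h = 0.0986.
Q is then a monomial in h, w, s:
δQ/Q = √((δh/h)² + (2·δw/w)² + (3·δs/s)²) = √(0.00973 + 0.0376 + 0.0681) = 0.340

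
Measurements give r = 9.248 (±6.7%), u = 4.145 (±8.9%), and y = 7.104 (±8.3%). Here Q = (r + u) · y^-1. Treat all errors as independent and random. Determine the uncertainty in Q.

Let w = r + u = 13.39. δw = √(δr² + δu²) = √(0.384 + 0.136) = 0.721, so δw/w = 0.0538.
Q is then a monomial in w, y:
δQ/Q = √((δw/w)² + (-1·δy/y)²) = √(0.00290 + 0.00689) = 0.0989
Q = 1.885, so δQ = 0.0989 × 1.885 = 0.187.

0.187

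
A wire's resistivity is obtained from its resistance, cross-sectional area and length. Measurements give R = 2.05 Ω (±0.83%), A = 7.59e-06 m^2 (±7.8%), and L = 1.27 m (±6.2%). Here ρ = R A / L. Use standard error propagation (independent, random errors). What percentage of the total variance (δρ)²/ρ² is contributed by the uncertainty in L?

38.5%

(δρ/ρ)² = (1·δR/R)² + (1·δA/A)² + (-1·δL/L)²
  R term: (1×0.00830)² = 6.89e-05
  A term: (1×0.0780)² = 0.00608
  L term: (-1×0.0620)² = 0.00384
Total = 0.01000. Share from L = 0.00384/0.01000 = 0.385.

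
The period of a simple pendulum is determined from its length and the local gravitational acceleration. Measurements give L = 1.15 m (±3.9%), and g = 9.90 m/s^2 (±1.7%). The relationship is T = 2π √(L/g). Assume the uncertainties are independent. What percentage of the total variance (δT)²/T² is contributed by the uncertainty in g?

16.0%

(δT/T)² = (½·δL/L)² + (−½·δg/g)²
  L term: (0.5×0.0390)² = 0.000380
  g term: (-0.5×0.0170)² = 7.23e-05
Total = 0.000452. Share from g = 7.23e-05/0.000452 = 0.160.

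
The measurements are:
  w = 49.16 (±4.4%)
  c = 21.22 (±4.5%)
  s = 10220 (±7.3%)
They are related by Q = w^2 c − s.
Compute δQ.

Let p = w^2·c = 51280. δp/p = √((2·δw/w)² + (1·δc/c)²) = √(0.00774 + 0.00202) = 0.0988, so δp = 5070.
Q = p − s: δQ = √(δp² + δs²) = √(2.57e+07 + 5.57e+05) = 5120

5120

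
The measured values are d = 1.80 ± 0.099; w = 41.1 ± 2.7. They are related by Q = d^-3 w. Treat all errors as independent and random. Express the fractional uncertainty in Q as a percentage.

Each factor contributes (exponent × relative error)² to (δQ/Q)²:
  (-3·δd/d)² = (-3×0.0550)² = 0.0272;  (1·δw/w)² = (1×0.0657)² = 0.00432
δQ/Q = √(0.0315) = 0.178

17.8%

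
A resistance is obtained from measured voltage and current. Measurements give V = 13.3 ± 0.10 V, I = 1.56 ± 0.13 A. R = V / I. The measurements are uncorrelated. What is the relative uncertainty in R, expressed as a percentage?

8.37%

For a monomial R ∝ V, I^-1, fractional errors add in quadrature:
  (1·δV/V)² = (1×0.00752)² = 5.65e-05;  (-1·δI/I)² = (-1×0.0833)² = 0.00694
δR/R = √(0.00700) = 0.0837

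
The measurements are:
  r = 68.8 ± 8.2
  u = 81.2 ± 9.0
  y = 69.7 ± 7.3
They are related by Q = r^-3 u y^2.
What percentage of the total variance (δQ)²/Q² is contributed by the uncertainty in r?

69.5%

(δQ/Q)² = (-3·δr/r)² + (1·δu/u)² + (2·δy/y)²
  r term: (-3×0.119)² = 0.128
  u term: (1×0.111)² = 0.0123
  y term: (2×0.105)² = 0.0439
Total = 0.184. Share from r = 0.128/0.184 = 0.695.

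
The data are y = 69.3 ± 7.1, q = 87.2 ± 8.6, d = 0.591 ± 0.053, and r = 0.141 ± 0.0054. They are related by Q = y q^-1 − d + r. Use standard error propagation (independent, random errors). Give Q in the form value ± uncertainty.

0.345 ± 0.125

Let p = y·q^-1 = 0.795. δp/p = √((1·δy/y)² + (-1·δq/q)²) = √(0.0105 + 0.00973) = 0.142, so δp = 0.113.
Q = p − d + r: δQ = √(δp² + δd² + δr²) = √(0.0128 + 0.00281 + 2.92e-05) = 0.125
Q = 0.345.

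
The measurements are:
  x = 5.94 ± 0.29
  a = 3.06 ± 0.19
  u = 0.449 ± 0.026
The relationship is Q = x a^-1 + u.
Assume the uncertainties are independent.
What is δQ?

0.156

Let p = x·a^-1 = 1.94. δp/p = √((1·δx/x)² + (-1·δa/a)²) = √(0.00238 + 0.00386) = 0.0790, so δp = 0.153.
Q = p + u: δQ = √(δp² + δu²) = √(0.0235 + 0.000676) = 0.156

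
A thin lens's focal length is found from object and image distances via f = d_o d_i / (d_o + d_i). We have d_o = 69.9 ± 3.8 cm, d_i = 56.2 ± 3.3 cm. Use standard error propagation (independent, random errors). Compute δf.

∂f/∂d_o = (d_i/(d_o+d_i))² = 0.199;  ∂f/∂d_i = (d_o/(d_o+d_i))² = 0.307
δf = √((∂f/∂d_o · δd_o)² + (∂f/∂d_i · δd_i)²) = √(0.570 + 1.03) = 1.26 cm

1.26 cm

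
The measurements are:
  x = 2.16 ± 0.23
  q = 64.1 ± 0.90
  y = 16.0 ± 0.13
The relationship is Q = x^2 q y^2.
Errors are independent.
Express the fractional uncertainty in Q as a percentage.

Products/powers → add relative errors in quadrature, weighted by exponent:
  (2·δx/x)² = (2×0.106)² = 0.0454;  (1·δq/q)² = (1×0.0140)² = 0.000197;  (2·δy/y)² = (2×0.00813)² = 0.000264
δQ/Q = √(0.0458) = 0.214

21.4%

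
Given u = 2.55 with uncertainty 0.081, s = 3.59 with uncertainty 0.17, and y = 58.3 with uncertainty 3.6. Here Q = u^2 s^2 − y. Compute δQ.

Let p = u^2·s^2 = 83.8. δp/p = √((2·δu/u)² + (2·δs/s)²) = √(0.00404 + 0.00897) = 0.114, so δp = 9.56.
Q = p − y: δQ = √(δp² + δy²) = √(91.3 + 13.0) = 10.2

10.2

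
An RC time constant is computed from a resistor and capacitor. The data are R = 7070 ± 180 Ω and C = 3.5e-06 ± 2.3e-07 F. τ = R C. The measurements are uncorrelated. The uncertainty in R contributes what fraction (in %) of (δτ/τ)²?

(δτ/τ)² = (1·δR/R)² + (1·δC/C)²
  R term: (1×0.0255)² = 0.000648
  C term: (1×0.0657)² = 0.00432
Total = 0.00497. Share from R = 0.000648/0.00497 = 0.131.

13.1%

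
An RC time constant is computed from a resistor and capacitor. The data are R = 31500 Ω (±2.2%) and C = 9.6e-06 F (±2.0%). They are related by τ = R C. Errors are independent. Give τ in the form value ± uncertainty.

Since τ is a product/quotient, work with relative uncertainties:
  (1·δR/R)² = (1×0.0220)² = 0.000484;  (1·δC/C)² = (1×0.0200)² = 0.000400
δτ/τ = √(0.000884) = 0.0297
τ = 0.302 s, so δτ = 0.0297 × 0.302 = 0.00899 s.

0.302 ± 0.00899 s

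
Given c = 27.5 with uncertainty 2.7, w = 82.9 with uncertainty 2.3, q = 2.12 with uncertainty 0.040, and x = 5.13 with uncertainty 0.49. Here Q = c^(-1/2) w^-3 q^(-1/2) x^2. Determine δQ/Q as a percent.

Relative error in a monomial: (δQ/Q)² = Σ (nᵢ · δxᵢ/xᵢ)².
  (−½·δc/c)² = (-0.5×0.0982)² = 0.00241;  (-3·δw/w)² = (-3×0.0277)² = 0.00693;  (−½·δq/q)² = (-0.5×0.0189)² = 8.9e-05;  (2·δx/x)² = (2×0.0955)² = 0.0365
δQ/Q = √(0.0459) = 0.214

21.4%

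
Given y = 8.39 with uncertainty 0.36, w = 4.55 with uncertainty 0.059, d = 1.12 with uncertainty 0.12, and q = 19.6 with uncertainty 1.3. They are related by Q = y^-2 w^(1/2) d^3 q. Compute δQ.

Since Q is a product/quotient, work with relative uncertainties:
  (-2·δy/y)² = (-2×0.0429)² = 0.00736;  (½·δw/w)² = (0.5×0.0130)² = 4.2e-05;  (3·δd/d)² = (3×0.107)² = 0.103;  (1·δq/q)² = (1×0.0663)² = 0.00440
δQ/Q = √(0.115) = 0.339
Q = 0.834, so δQ = 0.339 × 0.834 = 0.283.

0.283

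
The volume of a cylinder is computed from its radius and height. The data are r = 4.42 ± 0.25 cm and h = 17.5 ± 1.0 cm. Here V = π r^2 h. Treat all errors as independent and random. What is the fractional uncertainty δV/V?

For a monomial V ∝ r^2, h, fractional errors add in quadrature:
  (2·δr/r)² = (2×0.0566)² = 0.0128;  (1·δh/h)² = (1×0.0571)² = 0.00327
δV/V = √(0.0161) = 0.127

0.127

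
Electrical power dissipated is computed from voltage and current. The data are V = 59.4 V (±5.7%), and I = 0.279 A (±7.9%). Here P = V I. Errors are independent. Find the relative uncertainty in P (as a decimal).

0.0974

Products/powers → add relative errors in quadrature, weighted by exponent:
  (1·δV/V)² = (1×0.0570)² = 0.00325;  (1·δI/I)² = (1×0.0790)² = 0.00624
δP/P = √(0.00949) = 0.0974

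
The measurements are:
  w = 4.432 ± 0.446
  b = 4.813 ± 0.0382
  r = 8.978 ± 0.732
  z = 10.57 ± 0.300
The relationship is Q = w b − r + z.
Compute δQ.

2.29

Let p = w·b = 21.33. δp/p = √((1·δw/w)² + (1·δb/b)²) = √(0.0101 + 6.3e-05) = 0.101, so δp = 2.15.
Q = p − r + z: δQ = √(δp² + δr² + δz²) = √(4.64 + 0.536 + 0.0900) = 2.29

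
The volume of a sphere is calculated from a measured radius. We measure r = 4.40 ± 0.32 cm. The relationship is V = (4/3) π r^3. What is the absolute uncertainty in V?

V ∝ r^3, so δV/V = |3| · δr/r = 3 × 0.0727 = 0.218.
V = 357 cm^3, so δV = 0.218 × 357 = 77.9 cm^3.

77.9 cm^3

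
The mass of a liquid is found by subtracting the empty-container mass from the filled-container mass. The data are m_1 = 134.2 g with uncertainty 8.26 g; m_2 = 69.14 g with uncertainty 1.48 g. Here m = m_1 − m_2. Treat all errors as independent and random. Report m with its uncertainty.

65.06 ± 8.39 g

For a sum/difference, combine absolute errors in quadrature:
  (δm_1)² = 68.2;  (δm_2)² = 2.19
δm = √(70.4) = 8.39 g
m = 65.06 g.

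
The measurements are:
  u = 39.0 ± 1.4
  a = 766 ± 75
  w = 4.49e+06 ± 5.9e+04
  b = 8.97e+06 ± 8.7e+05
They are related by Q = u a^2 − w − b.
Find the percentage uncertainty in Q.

Let p = u·a^2 = 2.29e+07. δp/p = √((1·δu/u)² + (2·δa/a)²) = √(0.00129 + 0.0383) = 0.199, so δp = 4.56e+06.
Q = p − w − b: δQ = √(δp² + δw² + δb²) = √(2.08e+13 + 3.48e+09 + 7.57e+11) = 4.64e+06
Q = 9.42e+06, so δQ/Q = 4.64e+06/9.42e+06 = 0.492.

49.2%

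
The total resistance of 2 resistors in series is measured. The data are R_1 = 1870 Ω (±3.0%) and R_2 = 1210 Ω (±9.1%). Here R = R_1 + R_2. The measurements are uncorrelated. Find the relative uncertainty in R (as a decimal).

Absolute uncertainties add in quadrature for a linear combination:
  (δR_1)² = 3150;  (δR_2)² = 12100
δR = √(15300) = 124 Ω
R = 3080 Ω, so δR/R = 124/3080 = 0.0401.

0.0401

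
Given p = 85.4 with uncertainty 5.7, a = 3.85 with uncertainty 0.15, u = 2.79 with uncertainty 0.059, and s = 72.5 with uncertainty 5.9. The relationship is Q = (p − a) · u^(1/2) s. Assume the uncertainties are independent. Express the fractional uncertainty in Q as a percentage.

10.8%

Let w = p − a = 81.6. δw = √(δp² + δa²) = √(32.5 + 0.0225) = 5.70, so δw/w = 0.0699.
Q is then a monomial in w, u, s:
δQ/Q = √((δw/w)² + (½·δu/u)² + (1·δs/s)²) = √(0.00489 + 0.000112 + 0.00662) = 0.108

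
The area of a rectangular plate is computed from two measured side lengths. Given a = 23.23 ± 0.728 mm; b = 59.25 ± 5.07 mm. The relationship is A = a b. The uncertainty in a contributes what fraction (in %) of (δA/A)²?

(δA/A)² = (1·δa/a)² + (1·δb/b)²
  a term: (1×0.0313)² = 0.000982
  b term: (1×0.0856)² = 0.00732
Total = 0.00830. Share from a = 0.000982/0.00830 = 0.118.

11.8%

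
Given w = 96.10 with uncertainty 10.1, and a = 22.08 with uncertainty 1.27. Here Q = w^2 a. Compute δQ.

44400

Each factor contributes (exponent × relative error)² to (δQ/Q)²:
  (2·δw/w)² = (2×0.105)² = 0.0442;  (1·δa/a)² = (1×0.0575)² = 0.00331
δQ/Q = √(0.0475) = 0.218
Q = 203900, so δQ = 0.218 × 203900 = 44400.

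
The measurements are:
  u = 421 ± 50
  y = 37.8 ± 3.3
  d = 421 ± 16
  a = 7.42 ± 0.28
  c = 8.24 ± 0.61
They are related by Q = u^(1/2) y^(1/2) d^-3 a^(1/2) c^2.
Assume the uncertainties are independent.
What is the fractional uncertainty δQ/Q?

0.202

Each factor contributes (exponent × relative error)² to (δQ/Q)²:
  (½·δu/u)² = (0.5×0.119)² = 0.00353;  (½·δy/y)² = (0.5×0.0873)² = 0.00191;  (-3·δd/d)² = (-3×0.0380)² = 0.0130;  (½·δa/a)² = (0.5×0.0377)² = 0.000356;  (2·δc/c)² = (2×0.0740)² = 0.0219
δQ/Q = √(0.0407) = 0.202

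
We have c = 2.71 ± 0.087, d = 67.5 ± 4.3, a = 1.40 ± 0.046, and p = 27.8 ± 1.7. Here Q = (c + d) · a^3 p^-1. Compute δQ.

Let u = c + d = 70.2. δu = √(δc² + δd²) = √(0.00757 + 18.5) = 4.30, so δu/u = 0.0613.
Q is then a monomial in u, a, p:
δQ/Q = √((δu/u)² + (3·δa/a)² + (-1·δp/p)²) = √(0.00375 + 0.00972 + 0.00374) = 0.131
Q = 6.93, so δQ = 0.131 × 6.93 = 0.909.

0.909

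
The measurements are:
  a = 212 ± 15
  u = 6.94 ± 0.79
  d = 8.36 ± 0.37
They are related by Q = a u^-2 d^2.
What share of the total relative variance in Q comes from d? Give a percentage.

(δQ/Q)² = (1·δa/a)² + (-2·δu/u)² + (2·δd/d)²
  a term: (1×0.0708)² = 0.00501
  u term: (-2×0.114)² = 0.0518
  d term: (2×0.0443)² = 0.00784
Total = 0.0647. Share from d = 0.00784/0.0647 = 0.121.

12.1%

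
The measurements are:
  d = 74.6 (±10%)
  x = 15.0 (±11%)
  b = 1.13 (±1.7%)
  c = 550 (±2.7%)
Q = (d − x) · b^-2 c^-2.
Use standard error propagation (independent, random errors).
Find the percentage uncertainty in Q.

14.3%

Let u = d − x = 59.6. δu = √(δd² + δx²) = √(55.7 + 2.72) = 7.64, so δu/u = 0.128.
Q is then a monomial in u, b, c:
δQ/Q = √((δu/u)² + (-2·δb/b)² + (-2·δc/c)²) = √(0.0164 + 0.00116 + 0.00292) = 0.143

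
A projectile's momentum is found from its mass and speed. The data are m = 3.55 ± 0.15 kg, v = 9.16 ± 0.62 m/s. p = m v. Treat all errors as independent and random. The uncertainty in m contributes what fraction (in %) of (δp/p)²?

28.0%

(δp/p)² = (1·δm/m)² + (1·δv/v)²
  m term: (1×0.0423)² = 0.00179
  v term: (1×0.0677)² = 0.00458
Total = 0.00637. Share from m = 0.00179/0.00637 = 0.280.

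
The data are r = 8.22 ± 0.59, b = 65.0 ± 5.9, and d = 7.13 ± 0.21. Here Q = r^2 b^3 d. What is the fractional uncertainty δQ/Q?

0.309

Q is a product of powers, so relative uncertainties combine in quadrature:
  (2·δr/r)² = (2×0.0718)² = 0.0206;  (3·δb/b)² = (3×0.0908)² = 0.0742;  (1·δd/d)² = (1×0.0295)² = 0.000867
δQ/Q = √(0.0956) = 0.309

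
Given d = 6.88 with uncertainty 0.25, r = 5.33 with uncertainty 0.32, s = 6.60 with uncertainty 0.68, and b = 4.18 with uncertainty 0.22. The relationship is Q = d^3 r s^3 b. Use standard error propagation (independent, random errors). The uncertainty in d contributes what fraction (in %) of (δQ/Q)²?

10.4%

(δQ/Q)² = (3·δd/d)² + (1·δr/r)² + (3·δs/s)² + (1·δb/b)²
  d term: (3×0.0363)² = 0.0119
  r term: (1×0.0600)² = 0.00360
  s term: (3×0.103)² = 0.0955
  b term: (1×0.0526)² = 0.00277
Total = 0.114. Share from d = 0.0119/0.114 = 0.104.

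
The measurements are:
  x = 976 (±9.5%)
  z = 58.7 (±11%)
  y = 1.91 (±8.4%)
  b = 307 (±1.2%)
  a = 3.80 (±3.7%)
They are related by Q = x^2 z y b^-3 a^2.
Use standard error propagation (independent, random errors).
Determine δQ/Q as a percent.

Relative error in a monomial: (δQ/Q)² = Σ (nᵢ · δxᵢ/xᵢ)².
  (2·δx/x)² = (2×0.0950)² = 0.0361;  (1·δz/z)² = (1×0.110)² = 0.0121;  (1·δy/y)² = (1×0.0840)² = 0.00706;  (-3·δb/b)² = (-3×0.0120)² = 0.00130;  (2·δa/a)² = (2×0.0370)² = 0.00548
δQ/Q = √(0.0620) = 0.249

24.9%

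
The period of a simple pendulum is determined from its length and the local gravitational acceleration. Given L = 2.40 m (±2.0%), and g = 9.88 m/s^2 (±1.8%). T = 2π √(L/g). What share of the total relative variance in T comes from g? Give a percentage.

(δT/T)² = (½·δL/L)² + (−½·δg/g)²
  L term: (0.5×0.0200)² = 0.000100
  g term: (-0.5×0.0180)² = 8.1e-05
Total = 0.000181. Share from g = 8.1e-05/0.000181 = 0.448.

44.8%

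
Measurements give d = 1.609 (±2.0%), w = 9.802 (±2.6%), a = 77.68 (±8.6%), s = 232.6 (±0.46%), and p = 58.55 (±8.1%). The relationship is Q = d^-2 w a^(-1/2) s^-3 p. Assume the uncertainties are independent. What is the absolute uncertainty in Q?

Since Q is a product/quotient, work with relative uncertainties:
  (-2·δd/d)² = (-2×0.0200)² = 0.00160;  (1·δw/w)² = (1×0.0260)² = 0.000676;  (−½·δa/a)² = (-0.5×0.0860)² = 0.00185;  (-3·δs/s)² = (-3×0.00460)² = 0.000190;  (1·δp/p)² = (1×0.0810)² = 0.00656
δQ/Q = √(0.0109) = 0.104
Q = 1.999e-06, so δQ = 0.104 × 1.999e-06 = 2.08e-07.

2.08e-07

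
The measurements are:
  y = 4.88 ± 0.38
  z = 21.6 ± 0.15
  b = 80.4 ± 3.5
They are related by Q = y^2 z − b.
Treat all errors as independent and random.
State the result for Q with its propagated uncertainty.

Let p = y^2·z = 514. δp/p = √((2·δy/y)² + (1·δz/z)²) = √(0.0243 + 4.82e-05) = 0.156, so δp = 80.2.
Q = p − b: δQ = √(δp² + δb²) = √(6430 + 12.2) = 80.3
Q = 434.

434 ± 80.3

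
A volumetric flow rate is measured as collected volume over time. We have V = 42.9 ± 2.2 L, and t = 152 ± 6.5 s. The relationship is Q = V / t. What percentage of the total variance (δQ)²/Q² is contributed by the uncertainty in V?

(δQ/Q)² = (1·δV/V)² + (-1·δt/t)²
  V term: (1×0.0513)² = 0.00263
  t term: (-1×0.0428)² = 0.00183
Total = 0.00446. Share from V = 0.00263/0.00446 = 0.590.

59.0%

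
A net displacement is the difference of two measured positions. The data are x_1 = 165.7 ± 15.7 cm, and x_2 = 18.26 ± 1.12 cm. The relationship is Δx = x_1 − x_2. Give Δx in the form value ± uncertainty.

Absolute uncertainties add in quadrature for a linear combination:
  (δx_1)² = 246;  (δx_2)² = 1.25
δΔx = √(248) = 15.7 cm
Δx = 147.4 cm.

147.4 ± 15.7 cm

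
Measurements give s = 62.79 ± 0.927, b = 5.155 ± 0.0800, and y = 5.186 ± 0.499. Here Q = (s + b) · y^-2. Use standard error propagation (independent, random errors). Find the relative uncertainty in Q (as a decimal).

0.193

Let u = s + b = 67.94. δu = √(δs² + δb²) = √(0.859 + 0.00640) = 0.930, so δu/u = 0.0137.
Q is then a monomial in u, y:
δQ/Q = √((δu/u)² + (-2·δy/y)²) = √(0.000188 + 0.0370) = 0.193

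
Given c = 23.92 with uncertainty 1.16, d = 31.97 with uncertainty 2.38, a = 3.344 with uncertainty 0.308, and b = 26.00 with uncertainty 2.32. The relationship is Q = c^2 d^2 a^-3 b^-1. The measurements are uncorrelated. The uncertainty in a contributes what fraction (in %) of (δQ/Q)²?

(δQ/Q)² = (2·δc/c)² + (2·δd/d)² + (-3·δa/a)² + (-1·δb/b)²
  c term: (2×0.0485)² = 0.00941
  d term: (2×0.0744)² = 0.0222
  a term: (-3×0.0921)² = 0.0764
  b term: (-1×0.0892)² = 0.00796
Total = 0.116. Share from a = 0.0764/0.116 = 0.659.

65.9%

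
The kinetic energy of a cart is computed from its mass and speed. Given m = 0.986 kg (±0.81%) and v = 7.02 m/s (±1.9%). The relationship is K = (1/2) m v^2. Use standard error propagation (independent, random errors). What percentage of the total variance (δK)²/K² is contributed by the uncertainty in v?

(δK/K)² = (1·δm/m)² + (2·δv/v)²
  m term: (1×0.00810)² = 6.56e-05
  v term: (2×0.0190)² = 0.00144
Total = 0.00151. Share from v = 0.00144/0.00151 = 0.957.

95.7%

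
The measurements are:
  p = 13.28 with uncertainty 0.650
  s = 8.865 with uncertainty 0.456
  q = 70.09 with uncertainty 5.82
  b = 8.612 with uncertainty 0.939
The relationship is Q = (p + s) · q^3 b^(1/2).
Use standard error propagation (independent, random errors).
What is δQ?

5.76e+06

Let u = p + s = 22.14. δu = √(δp² + δs²) = √(0.423 + 0.208) = 0.794, so δu/u = 0.0359.
Q is then a monomial in u, q, b:
δQ/Q = √((δu/u)² + (3·δq/q)² + (½·δb/b)²) = √(0.00129 + 0.0621 + 0.00297) = 0.258
Q = 2.238e+07, so δQ = 0.258 × 2.238e+07 = 5.76e+06.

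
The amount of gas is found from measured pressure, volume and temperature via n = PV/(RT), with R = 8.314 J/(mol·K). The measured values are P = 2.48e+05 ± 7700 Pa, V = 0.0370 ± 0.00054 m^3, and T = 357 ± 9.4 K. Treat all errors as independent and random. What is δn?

n is a product of powers, so relative uncertainties combine in quadrature:
  (1·δP/P)² = (1×0.0310)² = 0.000964;  (1·δV/V)² = (1×0.0146)² = 0.000213;  (-1·δT/T)² = (-1×0.0263)² = 0.000693
δn/n = √(0.00187) = 0.0432
n = 3.09 mol, so δn = 0.0432 × 3.09 = 0.134 mol.

0.134 mol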